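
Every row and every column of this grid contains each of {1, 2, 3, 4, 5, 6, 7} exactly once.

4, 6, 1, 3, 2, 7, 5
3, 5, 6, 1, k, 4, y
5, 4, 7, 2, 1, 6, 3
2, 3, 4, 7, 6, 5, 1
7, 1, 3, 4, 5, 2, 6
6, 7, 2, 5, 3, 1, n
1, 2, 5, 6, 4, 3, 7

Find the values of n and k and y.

n = 4, k = 7, y = 2

Cell (6,7): row 6 already has {1, 2, 3, 5, 6, 7} → 4.
At (row 2, col 7): column 7 already has {1, 3, 4, 5, 6, 7}, so the value is 2.
At (row 2, col 5): row 2 already has {1, 2, 3, 4, 5, 6}, so the value is 7.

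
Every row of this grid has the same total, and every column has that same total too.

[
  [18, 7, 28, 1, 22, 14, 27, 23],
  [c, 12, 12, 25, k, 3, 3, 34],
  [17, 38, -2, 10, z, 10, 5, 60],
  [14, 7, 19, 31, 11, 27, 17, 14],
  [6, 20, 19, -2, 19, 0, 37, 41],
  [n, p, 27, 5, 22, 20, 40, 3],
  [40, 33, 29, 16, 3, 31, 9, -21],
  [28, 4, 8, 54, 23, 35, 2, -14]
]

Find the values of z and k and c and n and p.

z = 2, k = 38, c = 13, n = 4, p = 19

Rows 1 and 4 both sum to 140, so that's the common total.
Row 3 has 17 + 38 − 2 + 10 + 10 + 5 + 60 = 138; the blank must be 140 − 138 = 2.
Column 2 has 7 + 12 + 38 + 7 + 20 + 33 + 4 = 121; the blank must be 140 − 121 = 19.
Column 5 has 22 + 2 + 11 + 19 + 22 + 3 + 23 = 102; the blank must be 140 − 102 = 38.
Row 6 has 19 + 27 + 5 + 22 + 20 + 40 + 3 = 136; the blank must be 140 − 136 = 4.
Row 2 has 12 + 12 + 25 + 38 + 3 + 3 + 34 = 127; the blank must be 140 − 127 = 13.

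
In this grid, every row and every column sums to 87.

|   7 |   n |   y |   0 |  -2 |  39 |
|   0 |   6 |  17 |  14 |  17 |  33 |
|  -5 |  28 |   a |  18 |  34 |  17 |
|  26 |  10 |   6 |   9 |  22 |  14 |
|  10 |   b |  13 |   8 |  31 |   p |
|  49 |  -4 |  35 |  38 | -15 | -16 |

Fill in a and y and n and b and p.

a = -5, y = 21, n = 22, b = 25, p = 0

Column 6 has 39 + 33 + 17 + 14 − 16 = 87; the blank must be 87 − 87 = 0.
Row 3 has -5 + 28 + 18 + 34 + 17 = 92; the blank must be 87 − 92 = -5.
Column 3 has 17 − 5 + 6 + 13 + 35 = 66; the blank must be 87 − 66 = 21.
Row 1 has 7 + 21 + 0 − 2 + 39 = 65; the blank must be 87 − 65 = 22.
Row 5 has 10 + 13 + 8 + 31 + 0 = 62; the blank must be 87 − 62 = 25.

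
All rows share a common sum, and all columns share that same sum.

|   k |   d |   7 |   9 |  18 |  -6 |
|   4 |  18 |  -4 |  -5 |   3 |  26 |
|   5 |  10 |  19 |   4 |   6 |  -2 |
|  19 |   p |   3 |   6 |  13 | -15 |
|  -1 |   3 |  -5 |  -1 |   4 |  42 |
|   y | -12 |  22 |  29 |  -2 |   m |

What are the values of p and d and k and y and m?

Rows 2 and 3 both sum to 42, so that's the common total.
The known cells in column 6 total 45, leaving 42 − 45 = -3 for the blank.
The known cells in row 4 total 26, leaving 42 − 26 = 16 for the blank.
The known cells in column 2 total 35, leaving 42 − 35 = 7 for the blank.
The known cells in row 1 total 35, leaving 42 − 35 = 7 for the blank.
The known cells in row 6 total 34, leaving 42 − 34 = 8 for the blank.

p = 16, d = 7, k = 7, y = 8, m = -3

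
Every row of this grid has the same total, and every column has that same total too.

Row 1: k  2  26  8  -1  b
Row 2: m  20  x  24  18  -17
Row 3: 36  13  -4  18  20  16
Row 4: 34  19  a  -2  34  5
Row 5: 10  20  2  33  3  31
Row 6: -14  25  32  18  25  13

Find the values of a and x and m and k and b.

Rows 3 and 5 both sum to 99, so that's the common total.
Column 6: -17 + 16 + 5 + 31 + 13 = 48, so its missing entry is 99 − 48 = 51.
Row 1: 2 + 26 + 8 − 1 + 51 = 86, so its missing entry is 99 − 86 = 13.
Column 1: 13 + 36 + 34 + 10 − 14 = 79, so its missing entry is 99 − 79 = 20.
Row 2: 20 + 20 + 24 + 18 − 17 = 65, so its missing entry is 99 − 65 = 34.
Row 4: 34 + 19 − 2 + 34 + 5 = 90, so its missing entry is 99 − 90 = 9.

a = 9, x = 34, m = 20, k = 13, b = 51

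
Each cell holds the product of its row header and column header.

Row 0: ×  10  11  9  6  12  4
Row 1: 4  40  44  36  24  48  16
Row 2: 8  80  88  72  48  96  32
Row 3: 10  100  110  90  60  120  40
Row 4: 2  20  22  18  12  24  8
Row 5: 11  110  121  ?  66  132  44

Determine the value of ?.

99

11 × 9 = 99.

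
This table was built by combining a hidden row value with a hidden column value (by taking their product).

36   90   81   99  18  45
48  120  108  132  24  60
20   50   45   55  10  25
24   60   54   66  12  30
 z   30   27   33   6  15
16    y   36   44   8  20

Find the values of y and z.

y = 40, z = 12

Each row is a constant multiple of every other row — this is a multiplication table with the headers hidden.
Row 6 is 8/18 = 4/9 times row 1, so its entry in column 2 is 90 × 4/9 = 40.
Row 5 is 6/18 = 1/3 times row 1, so its entry in column 1 is 36 × 1/3 = 12.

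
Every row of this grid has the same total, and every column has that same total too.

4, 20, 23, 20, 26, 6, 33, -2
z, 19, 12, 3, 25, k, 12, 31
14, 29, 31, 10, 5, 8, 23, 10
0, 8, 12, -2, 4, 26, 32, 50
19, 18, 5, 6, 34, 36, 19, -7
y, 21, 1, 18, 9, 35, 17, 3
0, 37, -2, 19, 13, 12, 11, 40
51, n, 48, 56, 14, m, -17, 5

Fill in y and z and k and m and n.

Rows 1 and 3 both sum to 130, so that's the common total.
Column 2: 20 + 19 + 29 + 8 + 18 + 21 + 37 = 152, so its missing entry is 130 − 152 = -22.
Row 6: 21 + 1 + 18 + 9 + 35 + 17 + 3 = 104, so its missing entry is 130 − 104 = 26.
Column 1: 4 + 14 + 0 + 19 + 26 + 0 + 51 = 114, so its missing entry is 130 − 114 = 16.
Row 2: 16 + 19 + 12 + 3 + 25 + 12 + 31 = 118, so its missing entry is 130 − 118 = 12.
Row 8: 51 − 22 + 48 + 56 + 14 − 17 + 5 = 135, so its missing entry is 130 − 135 = -5.

y = 26, z = 16, k = 12, m = -5, n = -22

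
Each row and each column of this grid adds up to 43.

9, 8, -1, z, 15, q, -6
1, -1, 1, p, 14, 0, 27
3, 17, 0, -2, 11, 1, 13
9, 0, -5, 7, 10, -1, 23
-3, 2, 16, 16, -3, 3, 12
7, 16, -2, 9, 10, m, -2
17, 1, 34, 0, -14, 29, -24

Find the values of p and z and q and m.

p = 1, z = 12, q = 6, m = 5

The known cells in row 2 total 42, leaving 43 − 42 = 1 for the blank.
The known cells in column 4 total 31, leaving 43 − 31 = 12 for the blank.
The known cells in row 1 total 37, leaving 43 − 37 = 6 for the blank.
The known cells in row 6 total 38, leaving 43 − 38 = 5 for the blank.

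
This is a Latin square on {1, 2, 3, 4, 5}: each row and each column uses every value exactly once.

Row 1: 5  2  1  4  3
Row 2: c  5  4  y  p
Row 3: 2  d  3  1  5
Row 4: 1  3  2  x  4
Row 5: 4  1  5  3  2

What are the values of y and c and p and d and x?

y = 2, c = 3, p = 1, d = 4, x = 5

At (row 3, col 2): row 3 already has {1, 2, 3, 5}, so the value is 4.
Cell (2,5): column 5 already has {2, 3, 4, 5} → 1.
At (row 4, col 4): row 4 already has {1, 2, 3, 4}, so the value is 5.
At (row 2, col 1): column 1 already has {1, 2, 4, 5}, so the value is 3.
At (row 2, col 4): row 2 already has {1, 3, 4, 5}, so the value is 2.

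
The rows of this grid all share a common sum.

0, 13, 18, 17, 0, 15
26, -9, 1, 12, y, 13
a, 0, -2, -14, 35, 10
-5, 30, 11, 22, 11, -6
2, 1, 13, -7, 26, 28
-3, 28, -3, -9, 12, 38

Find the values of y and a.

Row 4 sums to 63 and so does row 5; that's the common total.
In row 2 the known cells total 43, leaving 63 − 43 = 20.
In row 3 the known cells total 29, leaving 63 − 29 = 34.

y = 20, a = 34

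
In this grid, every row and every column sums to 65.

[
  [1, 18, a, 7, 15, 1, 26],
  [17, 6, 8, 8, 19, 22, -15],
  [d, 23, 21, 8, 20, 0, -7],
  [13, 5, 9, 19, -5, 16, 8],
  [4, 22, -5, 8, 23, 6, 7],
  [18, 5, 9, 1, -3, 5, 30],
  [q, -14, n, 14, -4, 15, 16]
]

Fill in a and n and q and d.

The known cells in row 3 total 65, leaving 65 − 65 = 0 for the blank.
The known cells in row 1 total 68, leaving 65 − 68 = -3 for the blank.
The known cells in column 3 total 39, leaving 65 − 39 = 26 for the blank.
The known cells in row 7 total 53, leaving 65 − 53 = 12 for the blank.

a = -3, n = 26, q = 12, d = 0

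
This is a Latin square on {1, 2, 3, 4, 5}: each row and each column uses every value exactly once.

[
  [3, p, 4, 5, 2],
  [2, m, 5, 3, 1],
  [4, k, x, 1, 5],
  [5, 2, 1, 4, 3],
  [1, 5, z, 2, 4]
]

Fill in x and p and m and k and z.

x = 2, p = 1, m = 4, k = 3, z = 3

Cell (1,2): row 1 already has {2, 3, 4, 5} → 1.
Cell (2,2): row 2 already has {1, 2, 3, 5} → 4.
At (row 3, col 2): column 2 already has {1, 2, 4, 5}, so the value is 3.
At (row 5, col 3): row 5 already has {1, 2, 4, 5}, so the value is 3.
Cell (3,3): row 3 already has {1, 3, 4, 5} → 2.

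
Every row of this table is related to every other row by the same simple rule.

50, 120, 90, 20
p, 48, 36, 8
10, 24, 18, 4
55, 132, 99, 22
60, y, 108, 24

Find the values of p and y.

p = 20, y = 144

Each row is a constant multiple of every other row — this is a multiplication table with the headers hidden.
Row 2 is 36/90 = 2/5 times row 1, so its entry in column 1 is 50 × 2/5 = 20.
Row 5 is 108/90 = 6/5 times row 1, so its entry in column 2 is 120 × 6/5 = 144.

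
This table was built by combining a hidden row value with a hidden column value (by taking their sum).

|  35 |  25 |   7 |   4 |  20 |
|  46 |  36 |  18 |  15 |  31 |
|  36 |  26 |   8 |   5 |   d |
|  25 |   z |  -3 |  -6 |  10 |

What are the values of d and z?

d = 21, z = 15

The difference between any two rows is the same in every column — this is an addition table with the headers hidden.
Row 3 minus row 1 is 36 − 35 = 1, so its entry in column 5 is 20 + 1 = 21.
Row 4 minus row 1 is 25 − 35 = -10, so its entry in column 2 is 25 + (-10) = 15.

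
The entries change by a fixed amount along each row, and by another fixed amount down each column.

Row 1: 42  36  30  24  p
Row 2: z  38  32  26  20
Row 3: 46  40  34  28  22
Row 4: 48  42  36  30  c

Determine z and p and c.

Along each row the entries change by -6 per step; down each column they change by 2.
Row 2: from 38 at column 2, stepping by -6 to column 1 gives 44.
Row 1: from 42 at column 1, stepping by -6 to column 5 gives 18.
Row 4: from 48 at column 1, stepping by -6 to column 5 gives 24.

z = 44, p = 18, c = 24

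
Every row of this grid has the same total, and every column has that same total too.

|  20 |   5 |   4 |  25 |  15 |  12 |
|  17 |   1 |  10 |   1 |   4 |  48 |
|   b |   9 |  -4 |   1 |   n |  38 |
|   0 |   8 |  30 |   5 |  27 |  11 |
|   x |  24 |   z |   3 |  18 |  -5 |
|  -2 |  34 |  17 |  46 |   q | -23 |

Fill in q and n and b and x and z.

Rows 1 and 2 both sum to 81, so that's the common total.
Row 6: -2 + 34 + 17 + 46 − 23 = 72, so its missing entry is 81 − 72 = 9.
Column 5: 15 + 4 + 27 + 18 + 9 = 73, so its missing entry is 81 − 73 = 8.
Row 3: 9 − 4 + 1 + 8 + 38 = 52, so its missing entry is 81 − 52 = 29.
Column 1: 20 + 17 + 29 + 0 − 2 = 64, so its missing entry is 81 − 64 = 17.
Row 5: 17 + 24 + 3 + 18 − 5 = 57, so its missing entry is 81 − 57 = 24.

q = 9, n = 8, b = 29, x = 17, z = 24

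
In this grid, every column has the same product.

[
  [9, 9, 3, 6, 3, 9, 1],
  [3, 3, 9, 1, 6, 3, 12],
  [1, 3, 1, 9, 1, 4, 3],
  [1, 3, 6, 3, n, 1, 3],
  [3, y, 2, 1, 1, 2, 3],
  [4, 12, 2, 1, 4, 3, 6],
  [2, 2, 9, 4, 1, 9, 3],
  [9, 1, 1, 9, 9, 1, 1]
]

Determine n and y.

Columns 6 and 7 each multiply to 5832, so every column has product 5832.
Column 5: 3×6×1×1×4×1×9 = 648, so the missing entry is 5832 ÷ 648 = 9.
Column 2: 9×3×3×3×12×2×1 = 5832, so the missing entry is 5832 ÷ 5832 = 1.

n = 9, y = 1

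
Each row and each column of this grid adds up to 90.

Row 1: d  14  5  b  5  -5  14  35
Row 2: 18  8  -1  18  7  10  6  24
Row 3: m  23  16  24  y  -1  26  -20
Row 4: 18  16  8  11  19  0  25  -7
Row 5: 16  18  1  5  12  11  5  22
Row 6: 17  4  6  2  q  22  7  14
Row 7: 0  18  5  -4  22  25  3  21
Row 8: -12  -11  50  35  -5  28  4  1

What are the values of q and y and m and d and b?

Row 6: 17 + 4 + 6 + 2 + 22 + 7 + 14 = 72, so its missing entry is 90 − 72 = 18.
Column 5: 5 + 7 + 19 + 12 + 18 + 22 − 5 = 78, so its missing entry is 90 − 78 = 12.
Column 4: 18 + 24 + 11 + 5 + 2 − 4 + 35 = 91, so its missing entry is 90 − 91 = -1.
Row 1: 14 + 5 − 1 + 5 − 5 + 14 + 35 = 67, so its missing entry is 90 − 67 = 23.
Row 3: 23 + 16 + 24 + 12 − 1 + 26 − 20 = 80, so its missing entry is 90 − 80 = 10.

q = 18, y = 12, m = 10, d = 23, b = -1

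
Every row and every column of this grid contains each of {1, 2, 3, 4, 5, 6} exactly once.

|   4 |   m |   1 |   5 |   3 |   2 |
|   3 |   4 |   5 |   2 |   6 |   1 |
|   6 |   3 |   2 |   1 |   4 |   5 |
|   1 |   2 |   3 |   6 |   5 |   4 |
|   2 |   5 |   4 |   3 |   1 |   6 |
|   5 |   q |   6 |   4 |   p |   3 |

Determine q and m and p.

For row 1, column 2: row 1 already has {1, 2, 3, 4, 5}; that leaves 6.
For row 6, column 5: column 5 already has {1, 3, 4, 5, 6}; that leaves 2.
Cell (6,2): row 6 already has {2, 3, 4, 5, 6} → 1.

q = 1, m = 6, p = 2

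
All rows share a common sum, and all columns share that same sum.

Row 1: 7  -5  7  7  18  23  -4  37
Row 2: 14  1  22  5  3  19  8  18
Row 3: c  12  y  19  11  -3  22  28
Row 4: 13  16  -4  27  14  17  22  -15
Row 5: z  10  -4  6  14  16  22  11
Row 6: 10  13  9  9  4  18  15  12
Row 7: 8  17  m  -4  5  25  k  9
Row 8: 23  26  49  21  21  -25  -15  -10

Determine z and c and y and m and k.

z = 15, c = 0, y = 1, m = 10, k = 20

Rows 1 and 2 both sum to 90, so that's the common total.
The known cells in row 5 total 75, leaving 90 − 75 = 15 for the blank.
The known cells in column 1 total 90, leaving 90 − 90 = 0 for the blank.
The known cells in row 3 total 89, leaving 90 − 89 = 1 for the blank.
The known cells in column 3 total 80, leaving 90 − 80 = 10 for the blank.
The known cells in row 7 total 70, leaving 90 − 70 = 20 for the blank.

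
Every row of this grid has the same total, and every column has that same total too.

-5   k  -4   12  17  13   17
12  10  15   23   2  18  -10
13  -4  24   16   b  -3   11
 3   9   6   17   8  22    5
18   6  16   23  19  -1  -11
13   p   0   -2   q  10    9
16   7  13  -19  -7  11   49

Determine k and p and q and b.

k = 20, p = 22, q = 18, b = 13

Rows 2 and 4 both sum to 70, so that's the common total.
Row 1: -5 − 4 + 12 + 17 + 13 + 17 = 50, so its missing entry is 70 − 50 = 20.
Column 2: 20 + 10 − 4 + 9 + 6 + 7 = 48, so its missing entry is 70 − 48 = 22.
Row 6: 13 + 22 + 0 − 2 + 10 + 9 = 52, so its missing entry is 70 − 52 = 18.
Row 3: 13 − 4 + 24 + 16 − 3 + 11 = 57, so its missing entry is 70 − 57 = 13.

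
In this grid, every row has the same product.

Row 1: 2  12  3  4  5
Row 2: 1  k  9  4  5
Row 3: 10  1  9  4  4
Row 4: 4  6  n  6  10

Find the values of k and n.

Rows 1 and 3 each multiply to 1440, so every row has product 1440.
Row 2: 1×9×4×5 = 180, so the missing entry is 1440 ÷ 180 = 8.
Row 4: 4×6×6×10 = 1440, so the missing entry is 1440 ÷ 1440 = 1.

k = 8, n = 1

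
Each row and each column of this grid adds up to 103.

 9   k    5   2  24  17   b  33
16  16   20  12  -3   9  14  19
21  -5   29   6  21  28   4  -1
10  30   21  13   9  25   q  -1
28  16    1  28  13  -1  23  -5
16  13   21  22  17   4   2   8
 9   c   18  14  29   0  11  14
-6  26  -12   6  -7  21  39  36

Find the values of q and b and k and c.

Row 7 has 9 + 18 + 14 + 29 + 0 + 11 + 14 = 95; the blank must be 103 − 95 = 8.
Column 2 has 16 − 5 + 30 + 16 + 13 + 8 + 26 = 104; the blank must be 103 − 104 = -1.
Row 1 has 9 − 1 + 5 + 2 + 24 + 17 + 33 = 89; the blank must be 103 − 89 = 14.
Row 4 has 10 + 30 + 21 + 13 + 9 + 25 − 1 = 107; the blank must be 103 − 107 = -4.

q = -4, b = 14, k = -1, c = 8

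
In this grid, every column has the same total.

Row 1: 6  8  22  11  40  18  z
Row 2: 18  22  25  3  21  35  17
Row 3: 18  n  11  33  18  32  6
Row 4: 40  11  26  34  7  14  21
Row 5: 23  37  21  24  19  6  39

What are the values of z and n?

z = 22, n = 27

The complete columns each total 105.
Column 7 is missing 105 − 83 = 22 (since 17 + 6 + 21 + 39 = 83).
Column 2 is missing 105 − 78 = 27 (since 8 + 22 + 11 + 37 = 78).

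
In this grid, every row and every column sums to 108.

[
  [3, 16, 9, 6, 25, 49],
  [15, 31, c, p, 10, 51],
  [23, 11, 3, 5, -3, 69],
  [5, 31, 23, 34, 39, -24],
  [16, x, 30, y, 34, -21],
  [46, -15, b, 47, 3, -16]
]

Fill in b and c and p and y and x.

Column 2: 16 + 31 + 11 + 31 − 15 = 74, so its missing entry is 108 − 74 = 34.
Row 5: 16 + 34 + 30 + 34 − 21 = 93, so its missing entry is 108 − 93 = 15.
Column 4: 6 + 5 + 34 + 15 + 47 = 107, so its missing entry is 108 − 107 = 1.
Row 2: 15 + 31 + 1 + 10 + 51 = 108, so its missing entry is 108 − 108 = 0.
Row 6: 46 − 15 + 47 + 3 − 16 = 65, so its missing entry is 108 − 65 = 43.

b = 43, c = 0, p = 1, y = 15, x = 34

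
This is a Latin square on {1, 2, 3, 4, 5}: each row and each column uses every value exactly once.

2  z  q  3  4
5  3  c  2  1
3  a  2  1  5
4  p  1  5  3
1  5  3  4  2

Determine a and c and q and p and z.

a = 4, c = 4, q = 5, p = 2, z = 1

For row 2, column 3: row 2 already has {1, 2, 3, 5}; that leaves 4.
At (row 3, col 2): row 3 already has {1, 2, 3, 5}, so the value is 4.
For row 4, column 2: row 4 already has {1, 3, 4, 5}; that leaves 2.
At (row 1, col 2): column 2 already has {2, 3, 4, 5}, so the value is 1.
At (row 1, col 3): row 1 already has {1, 2, 3, 4}, so the value is 5.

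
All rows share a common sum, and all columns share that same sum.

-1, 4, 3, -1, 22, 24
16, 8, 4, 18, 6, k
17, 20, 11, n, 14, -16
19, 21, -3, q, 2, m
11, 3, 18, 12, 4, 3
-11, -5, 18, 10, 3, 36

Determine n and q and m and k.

Rows 1 and 5 both sum to 51, so that's the common total.
Row 3: 17 + 20 + 11 + 14 − 16 = 46, so its missing entry is 51 − 46 = 5.
Column 4: -1 + 18 + 5 + 12 + 10 = 44, so its missing entry is 51 − 44 = 7.
Row 4: 19 + 21 − 3 + 7 + 2 = 46, so its missing entry is 51 − 46 = 5.
Row 2: 16 + 8 + 4 + 18 + 6 = 52, so its missing entry is 51 − 52 = -1.

n = 5, q = 7, m = 5, k = -1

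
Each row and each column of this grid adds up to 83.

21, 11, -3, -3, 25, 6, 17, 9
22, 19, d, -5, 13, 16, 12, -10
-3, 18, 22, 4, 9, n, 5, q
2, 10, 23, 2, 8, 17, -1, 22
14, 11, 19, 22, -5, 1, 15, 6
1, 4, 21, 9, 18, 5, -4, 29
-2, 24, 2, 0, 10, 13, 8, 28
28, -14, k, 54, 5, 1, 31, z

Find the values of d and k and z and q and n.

d = 16, k = -17, z = -5, q = 4, n = 24

Row 2: 22 + 19 − 5 + 13 + 16 + 12 − 10 = 67, so its missing entry is 83 − 67 = 16.
Column 3: -3 + 16 + 22 + 23 + 19 + 21 + 2 = 100, so its missing entry is 83 − 100 = -17.
Row 8: 28 − 14 − 17 + 54 + 5 + 1 + 31 = 88, so its missing entry is 83 − 88 = -5.
Column 8: 9 − 10 + 22 + 6 + 29 + 28 − 5 = 79, so its missing entry is 83 − 79 = 4.
Row 3: -3 + 18 + 22 + 4 + 9 + 5 + 4 = 59, so its missing entry is 83 − 59 = 24.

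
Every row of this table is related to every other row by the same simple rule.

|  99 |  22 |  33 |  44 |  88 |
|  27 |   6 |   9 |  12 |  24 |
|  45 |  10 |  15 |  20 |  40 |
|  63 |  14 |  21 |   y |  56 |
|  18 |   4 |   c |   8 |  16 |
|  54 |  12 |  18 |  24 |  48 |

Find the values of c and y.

Each row is a constant multiple of every other row — this is a multiplication table with the headers hidden.
Row 5 is 4/22 = 2/11 times row 1, so its entry in column 3 is 33 × 2/11 = 6.
Row 4 is 14/22 = 7/11 times row 1, so its entry in column 4 is 44 × 7/11 = 28.

c = 6, y = 28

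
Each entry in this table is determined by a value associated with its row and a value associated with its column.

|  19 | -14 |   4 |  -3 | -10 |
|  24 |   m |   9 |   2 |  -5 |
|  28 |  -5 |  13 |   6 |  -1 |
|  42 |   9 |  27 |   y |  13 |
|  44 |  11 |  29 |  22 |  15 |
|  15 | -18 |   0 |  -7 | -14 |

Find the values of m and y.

m = -9, y = 20

The difference between any two rows is the same in every column — this is an addition table with the headers hidden.
Row 2 minus row 1 is 9 − 4 = 5, so its entry in column 2 is -14 + 5 = -9.
Row 4 minus row 1 is 27 − 4 = 23, so its entry in column 4 is -3 + 23 = 20.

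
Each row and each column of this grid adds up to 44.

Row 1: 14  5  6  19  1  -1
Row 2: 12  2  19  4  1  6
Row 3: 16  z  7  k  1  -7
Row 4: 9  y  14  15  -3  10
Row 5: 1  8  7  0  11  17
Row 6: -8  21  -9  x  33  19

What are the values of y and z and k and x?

y = -1, z = 9, k = 18, x = -12

Row 4 has 9 + 14 + 15 − 3 + 10 = 45; the blank must be 44 − 45 = -1.
Row 6 has -8 + 21 − 9 + 33 + 19 = 56; the blank must be 44 − 56 = -12.
Column 4 has 19 + 4 + 15 + 0 − 12 = 26; the blank must be 44 − 26 = 18.
Row 3 has 16 + 7 + 18 + 1 − 7 = 35; the blank must be 44 − 35 = 9.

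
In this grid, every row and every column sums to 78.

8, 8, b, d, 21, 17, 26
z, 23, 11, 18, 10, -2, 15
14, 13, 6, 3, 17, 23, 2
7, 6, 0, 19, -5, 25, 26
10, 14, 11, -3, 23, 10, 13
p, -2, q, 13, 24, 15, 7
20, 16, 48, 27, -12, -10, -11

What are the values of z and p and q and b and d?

z = 3, p = 16, q = 5, b = -3, d = 1

Column 4 has 18 + 3 + 19 − 3 + 13 + 27 = 77; the blank must be 78 − 77 = 1.
Row 1 has 8 + 8 + 1 + 21 + 17 + 26 = 81; the blank must be 78 − 81 = -3.
Row 2 has 23 + 11 + 18 + 10 − 2 + 15 = 75; the blank must be 78 − 75 = 3.
Column 1 has 8 + 3 + 14 + 7 + 10 + 20 = 62; the blank must be 78 − 62 = 16.
Row 6 has 16 − 2 + 13 + 24 + 15 + 7 = 73; the blank must be 78 − 73 = 5.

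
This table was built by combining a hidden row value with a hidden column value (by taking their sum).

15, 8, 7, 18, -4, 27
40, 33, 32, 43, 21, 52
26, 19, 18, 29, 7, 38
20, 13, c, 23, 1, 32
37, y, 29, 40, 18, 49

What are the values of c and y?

The difference between any two rows is the same in every column — this is an addition table with the headers hidden.
Row 4 minus row 1 is 32 − 27 = 5, so its entry in column 3 is 7 + 5 = 12.
Row 5 minus row 1 is 49 − 27 = 22, so its entry in column 2 is 8 + 22 = 30.

c = 12, y = 30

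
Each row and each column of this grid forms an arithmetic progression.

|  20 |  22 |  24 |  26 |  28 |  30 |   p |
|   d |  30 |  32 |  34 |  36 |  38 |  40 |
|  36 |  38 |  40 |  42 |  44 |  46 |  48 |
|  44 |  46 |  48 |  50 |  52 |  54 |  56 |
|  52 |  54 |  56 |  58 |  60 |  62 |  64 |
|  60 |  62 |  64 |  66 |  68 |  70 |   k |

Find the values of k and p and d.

Along each row the entries change by 2 per step; down each column they change by 8.
Row 6: from 60 at column 1, stepping by 2 to column 7 gives 72.
Row 1: from 20 at column 1, stepping by 2 to column 7 gives 32.
Row 2: from 30 at column 2, stepping by 2 to column 1 gives 28.

k = 72, p = 32, d = 28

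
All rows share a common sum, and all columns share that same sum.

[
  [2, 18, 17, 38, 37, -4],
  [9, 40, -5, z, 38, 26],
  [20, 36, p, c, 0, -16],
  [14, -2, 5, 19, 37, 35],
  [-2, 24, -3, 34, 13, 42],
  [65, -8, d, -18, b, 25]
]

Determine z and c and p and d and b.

Rows 1 and 4 both sum to 108, so that's the common total.
The known cells in column 5 total 125, leaving 108 − 125 = -17 for the blank.
The known cells in row 2 total 108, leaving 108 − 108 = 0 for the blank.
The known cells in column 4 total 73, leaving 108 − 73 = 35 for the blank.
The known cells in row 3 total 75, leaving 108 − 75 = 33 for the blank.
The known cells in row 6 total 47, leaving 108 − 47 = 61 for the blank.

z = 0, c = 35, p = 33, d = 61, b = -17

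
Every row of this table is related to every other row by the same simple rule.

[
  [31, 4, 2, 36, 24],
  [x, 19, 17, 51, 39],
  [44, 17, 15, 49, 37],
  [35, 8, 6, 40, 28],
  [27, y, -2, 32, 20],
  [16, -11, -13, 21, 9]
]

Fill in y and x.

The difference between any two rows is the same in every column — this is an addition table with the headers hidden.
Row 5 minus row 1 is -2 − 2 = -4, so its entry in column 2 is 4 + (-4) = 0.
Row 2 minus row 1 is 17 − 2 = 15, so its entry in column 1 is 31 + 15 = 46.

y = 0, x = 46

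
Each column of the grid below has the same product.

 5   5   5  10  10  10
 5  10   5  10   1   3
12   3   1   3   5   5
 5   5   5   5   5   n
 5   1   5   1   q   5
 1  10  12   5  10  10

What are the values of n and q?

Columns 3 and 4 each multiply to 7500, so every column has product 7500.
Column 6: 10×3×5×5×10 = 7500, so the missing entry is 7500 ÷ 7500 = 1.
Column 5: 10×1×5×5×10 = 2500, so the missing entry is 7500 ÷ 2500 = 3.

n = 1, q = 3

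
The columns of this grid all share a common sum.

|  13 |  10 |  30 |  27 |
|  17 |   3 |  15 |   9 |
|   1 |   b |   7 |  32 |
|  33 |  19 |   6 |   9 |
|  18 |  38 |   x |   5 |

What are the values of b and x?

b = 12, x = 24

Columns 1 and 4 both add up to 82, so every column sums to 82.
Column 2: 10 + 3 + 19 + 38 = 70, so the missing entry is 82 − 70 = 12.
Column 3: 30 + 15 + 7 + 6 = 58, so the missing entry is 82 − 58 = 24.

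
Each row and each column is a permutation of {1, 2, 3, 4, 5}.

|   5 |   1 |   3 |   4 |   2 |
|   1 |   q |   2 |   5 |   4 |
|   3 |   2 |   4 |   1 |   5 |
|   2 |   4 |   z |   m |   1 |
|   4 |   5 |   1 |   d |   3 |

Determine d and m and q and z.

Cell (2,2): row 2 already has {1, 2, 4, 5} → 3.
At (row 4, col 3): column 3 already has {1, 2, 3, 4}, so the value is 5.
Cell (4,4): row 4 already has {1, 2, 4, 5} → 3.
At (row 5, col 4): row 5 already has {1, 3, 4, 5}, so the value is 2.

d = 2, m = 3, q = 3, z = 5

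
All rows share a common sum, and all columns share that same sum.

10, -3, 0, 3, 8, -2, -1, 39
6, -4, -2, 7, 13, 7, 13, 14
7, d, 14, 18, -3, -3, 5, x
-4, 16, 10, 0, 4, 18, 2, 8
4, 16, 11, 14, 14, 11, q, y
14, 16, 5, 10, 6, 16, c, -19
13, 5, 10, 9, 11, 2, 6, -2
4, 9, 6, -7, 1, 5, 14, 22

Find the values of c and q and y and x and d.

c = 6, q = 9, y = -25, x = 17, d = -1

Rows 1 and 2 both sum to 54, so that's the common total.
Column 2: -3 − 4 + 16 + 16 + 16 + 5 + 9 = 55, so its missing entry is 54 − 55 = -1.
Row 3: 7 − 1 + 14 + 18 − 3 − 3 + 5 = 37, so its missing entry is 54 − 37 = 17.
Row 6: 14 + 16 + 5 + 10 + 6 + 16 − 19 = 48, so its missing entry is 54 − 48 = 6.
Column 7: -1 + 13 + 5 + 2 + 6 + 6 + 14 = 45, so its missing entry is 54 − 45 = 9.
Row 5: 4 + 16 + 11 + 14 + 14 + 11 + 9 = 79, so its missing entry is 54 − 79 = -25.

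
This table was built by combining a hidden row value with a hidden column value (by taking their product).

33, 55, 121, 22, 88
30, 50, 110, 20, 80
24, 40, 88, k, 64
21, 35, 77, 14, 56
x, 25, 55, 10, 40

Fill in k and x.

k = 16, x = 15

Each row is a constant multiple of every other row — this is a multiplication table with the headers hidden.
Row 3 is 40/55 = 8/11 times row 1, so its entry in column 4 is 22 × 8/11 = 16.
Row 5 is 25/55 = 5/11 times row 1, so its entry in column 1 is 33 × 5/11 = 15.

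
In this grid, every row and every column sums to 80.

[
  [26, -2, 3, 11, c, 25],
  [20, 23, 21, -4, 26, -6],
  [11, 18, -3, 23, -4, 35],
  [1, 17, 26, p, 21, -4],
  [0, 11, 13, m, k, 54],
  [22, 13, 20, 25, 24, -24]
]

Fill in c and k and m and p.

The known cells in row 4 total 61, leaving 80 − 61 = 19 for the blank.
The known cells in row 1 total 63, leaving 80 − 63 = 17 for the blank.
The known cells in column 5 total 84, leaving 80 − 84 = -4 for the blank.
The known cells in row 5 total 74, leaving 80 − 74 = 6 for the blank.

c = 17, k = -4, m = 6, p = 19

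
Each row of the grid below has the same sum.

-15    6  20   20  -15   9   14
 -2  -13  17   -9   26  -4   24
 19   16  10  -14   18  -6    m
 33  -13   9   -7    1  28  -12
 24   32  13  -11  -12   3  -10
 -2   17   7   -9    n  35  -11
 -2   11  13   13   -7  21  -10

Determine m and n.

m = -4, n = 2

Rows 4 and 5 both add up to 39, so every row sums to 39.
Row 3: 19 + 16 + 10 − 14 + 18 − 6 = 43, so the missing entry is 39 − 43 = -4.
Row 6: -2 + 17 + 7 − 9 + 35 − 11 = 37, so the missing entry is 39 − 37 = 2.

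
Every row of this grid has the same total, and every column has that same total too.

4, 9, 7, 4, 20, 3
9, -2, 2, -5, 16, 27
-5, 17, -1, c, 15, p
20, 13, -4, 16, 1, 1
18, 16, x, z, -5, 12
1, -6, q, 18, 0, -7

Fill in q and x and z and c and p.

Rows 1 and 2 both sum to 47, so that's the common total.
Column 6 has 3 + 27 + 1 + 12 − 7 = 36; the blank must be 47 − 36 = 11.
Row 3 has -5 + 17 − 1 + 15 + 11 = 37; the blank must be 47 − 37 = 10.
Column 4 has 4 − 5 + 10 + 16 + 18 = 43; the blank must be 47 − 43 = 4.
Row 5 has 18 + 16 + 4 − 5 + 12 = 45; the blank must be 47 − 45 = 2.
Row 6 has 1 − 6 + 18 + 0 − 7 = 6; the blank must be 47 − 6 = 41.

q = 41, x = 2, z = 4, c = 10, p = 11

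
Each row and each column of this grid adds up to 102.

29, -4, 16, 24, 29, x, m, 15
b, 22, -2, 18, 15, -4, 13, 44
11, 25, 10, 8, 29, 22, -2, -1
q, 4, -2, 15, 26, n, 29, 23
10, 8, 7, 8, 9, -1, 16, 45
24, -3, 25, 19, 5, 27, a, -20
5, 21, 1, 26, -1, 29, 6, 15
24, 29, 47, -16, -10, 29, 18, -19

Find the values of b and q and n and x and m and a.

b = -4, q = 3, n = 4, x = -4, m = -3, a = 25

The known cells in row 6 total 77, leaving 102 − 77 = 25 for the blank.
The known cells in column 7 total 105, leaving 102 − 105 = -3 for the blank.
The known cells in row 1 total 106, leaving 102 − 106 = -4 for the blank.
The known cells in row 2 total 106, leaving 102 − 106 = -4 for the blank.
The known cells in column 1 total 99, leaving 102 − 99 = 3 for the blank.
The known cells in row 4 total 98, leaving 102 − 98 = 4 for the blank.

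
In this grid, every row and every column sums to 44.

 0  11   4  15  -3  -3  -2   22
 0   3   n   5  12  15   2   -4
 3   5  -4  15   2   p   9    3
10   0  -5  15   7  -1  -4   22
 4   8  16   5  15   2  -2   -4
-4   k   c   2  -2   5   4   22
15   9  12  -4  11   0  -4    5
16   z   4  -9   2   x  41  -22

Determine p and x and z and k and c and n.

p = 11, x = 15, z = -3, k = 11, c = 6, n = 11

The known cells in row 2 total 33, leaving 44 − 33 = 11 for the blank.
The known cells in row 3 total 33, leaving 44 − 33 = 11 for the blank.
The known cells in column 6 total 29, leaving 44 − 29 = 15 for the blank.
The known cells in row 8 total 47, leaving 44 − 47 = -3 for the blank.
The known cells in column 2 total 33, leaving 44 − 33 = 11 for the blank.
The known cells in row 6 total 38, leaving 44 − 38 = 6 for the blank.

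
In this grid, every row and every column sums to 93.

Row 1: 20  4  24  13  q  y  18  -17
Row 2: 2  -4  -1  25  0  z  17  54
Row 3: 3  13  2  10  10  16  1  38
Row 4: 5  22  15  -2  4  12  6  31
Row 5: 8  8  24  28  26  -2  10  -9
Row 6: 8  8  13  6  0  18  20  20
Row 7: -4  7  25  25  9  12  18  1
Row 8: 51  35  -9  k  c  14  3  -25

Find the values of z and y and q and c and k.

z = 0, y = 23, q = 8, c = 36, k = -12

Row 2 has 2 − 4 − 1 + 25 + 0 + 17 + 54 = 93; the blank must be 93 − 93 = 0.
Column 4 has 13 + 25 + 10 − 2 + 28 + 6 + 25 = 105; the blank must be 93 − 105 = -12.
Row 8 has 51 + 35 − 9 − 12 + 14 + 3 − 25 = 57; the blank must be 93 − 57 = 36.
Column 5 has 0 + 10 + 4 + 26 + 0 + 9 + 36 = 85; the blank must be 93 − 85 = 8.
Row 1 has 20 + 4 + 24 + 13 + 8 + 18 − 17 = 70; the blank must be 93 − 70 = 23.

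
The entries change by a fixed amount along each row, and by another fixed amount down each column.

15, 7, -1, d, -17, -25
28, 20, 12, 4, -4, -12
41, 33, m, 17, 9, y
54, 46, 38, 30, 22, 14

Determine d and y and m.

d = -9, y = 1, m = 25

Along each row the entries change by -8 per step; down each column they change by 13.
Row 1: from 15 at column 1, stepping by -8 to column 4 gives -9.
Row 3: from 41 at column 1, stepping by -8 to column 6 gives 1.
Row 3: from 41 at column 1, stepping by -8 to column 3 gives 25.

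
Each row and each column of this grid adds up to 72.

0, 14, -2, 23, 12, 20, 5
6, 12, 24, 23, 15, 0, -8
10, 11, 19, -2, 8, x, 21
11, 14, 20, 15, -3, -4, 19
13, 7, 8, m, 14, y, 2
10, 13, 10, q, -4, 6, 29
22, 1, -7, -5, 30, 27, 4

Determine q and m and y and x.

Row 6 has 10 + 13 + 10 − 4 + 6 + 29 = 64; the blank must be 72 − 64 = 8.
Row 3 has 10 + 11 + 19 − 2 + 8 + 21 = 67; the blank must be 72 − 67 = 5.
Column 6 has 20 + 0 + 5 − 4 + 6 + 27 = 54; the blank must be 72 − 54 = 18.
Row 5 has 13 + 7 + 8 + 14 + 18 + 2 = 62; the blank must be 72 − 62 = 10.

q = 8, m = 10, y = 18, x = 5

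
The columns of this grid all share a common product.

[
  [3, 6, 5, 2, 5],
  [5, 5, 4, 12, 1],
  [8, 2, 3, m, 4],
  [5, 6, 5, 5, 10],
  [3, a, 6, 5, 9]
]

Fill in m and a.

Columns 1 and 3 each multiply to 1800, so every column has product 1800.
Column 4: 2×12×5×5 = 600, so the missing entry is 1800 ÷ 600 = 3.
Column 2: 6×5×2×6 = 360, so the missing entry is 1800 ÷ 360 = 5.

m = 3, a = 5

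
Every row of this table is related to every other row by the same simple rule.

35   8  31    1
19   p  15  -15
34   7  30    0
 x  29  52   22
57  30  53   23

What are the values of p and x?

The difference between any two rows is the same in every column — this is an addition table with the headers hidden.
Row 2 minus row 1 is -15 − 1 = -16, so its entry in column 2 is 8 + (-16) = -8.
Row 4 minus row 1 is 22 − 1 = 21, so its entry in column 1 is 35 + 21 = 56.

p = -8, x = 56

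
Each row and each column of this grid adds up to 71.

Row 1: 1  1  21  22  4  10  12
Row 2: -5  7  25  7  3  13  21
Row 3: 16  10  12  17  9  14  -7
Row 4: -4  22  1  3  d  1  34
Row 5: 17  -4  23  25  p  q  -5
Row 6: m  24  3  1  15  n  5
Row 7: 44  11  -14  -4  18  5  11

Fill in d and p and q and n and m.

d = 14, p = 8, q = 7, n = 21, m = 2

Row 4: -4 + 22 + 1 + 3 + 1 + 34 = 57, so its missing entry is 71 − 57 = 14.
Column 5: 4 + 3 + 9 + 14 + 15 + 18 = 63, so its missing entry is 71 − 63 = 8.
Row 5: 17 − 4 + 23 + 25 + 8 − 5 = 64, so its missing entry is 71 − 64 = 7.
Column 6: 10 + 13 + 14 + 1 + 7 + 5 = 50, so its missing entry is 71 − 50 = 21.
Row 6: 24 + 3 + 1 + 15 + 21 + 5 = 69, so its missing entry is 71 − 69 = 2.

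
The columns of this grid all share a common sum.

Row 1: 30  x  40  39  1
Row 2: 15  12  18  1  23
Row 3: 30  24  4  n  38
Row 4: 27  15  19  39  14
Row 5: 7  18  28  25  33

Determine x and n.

x = 40, n = 5

Column 1 sums to 109 and so does column 5; that's the common total.
In column 2 the known cells total 69, leaving 109 − 69 = 40.
In column 4 the known cells total 104, leaving 109 − 104 = 5.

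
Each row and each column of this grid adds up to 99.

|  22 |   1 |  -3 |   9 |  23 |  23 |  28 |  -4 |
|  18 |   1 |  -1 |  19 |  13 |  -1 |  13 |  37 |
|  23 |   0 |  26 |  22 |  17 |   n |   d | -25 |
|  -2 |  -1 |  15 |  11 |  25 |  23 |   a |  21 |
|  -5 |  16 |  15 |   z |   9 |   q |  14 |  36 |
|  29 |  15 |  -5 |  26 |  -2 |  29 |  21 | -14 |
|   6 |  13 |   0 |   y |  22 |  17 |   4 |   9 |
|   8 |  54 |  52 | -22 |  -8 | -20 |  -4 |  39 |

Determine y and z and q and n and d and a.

The known cells in row 4 total 92, leaving 99 − 92 = 7 for the blank.
The known cells in column 7 total 83, leaving 99 − 83 = 16 for the blank.
The known cells in row 3 total 79, leaving 99 − 79 = 20 for the blank.
The known cells in column 6 total 91, leaving 99 − 91 = 8 for the blank.
The known cells in row 5 total 93, leaving 99 − 93 = 6 for the blank.
The known cells in row 7 total 71, leaving 99 − 71 = 28 for the blank.

y = 28, z = 6, q = 8, n = 20, d = 16, a = 7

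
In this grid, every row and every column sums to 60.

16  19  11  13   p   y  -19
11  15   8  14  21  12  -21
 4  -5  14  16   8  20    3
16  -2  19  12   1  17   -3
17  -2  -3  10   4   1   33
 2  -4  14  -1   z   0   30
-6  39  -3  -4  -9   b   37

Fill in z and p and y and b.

z = 19, p = 16, y = 4, b = 6

The known cells in row 6 total 41, leaving 60 − 41 = 19 for the blank.
The known cells in column 5 total 44, leaving 60 − 44 = 16 for the blank.
The known cells in row 7 total 54, leaving 60 − 54 = 6 for the blank.
The known cells in row 1 total 56, leaving 60 − 56 = 4 for the blank.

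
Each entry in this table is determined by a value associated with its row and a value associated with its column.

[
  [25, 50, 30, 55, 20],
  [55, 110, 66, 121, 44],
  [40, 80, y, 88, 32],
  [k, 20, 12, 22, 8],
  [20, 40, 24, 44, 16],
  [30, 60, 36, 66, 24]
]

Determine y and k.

y = 48, k = 10

Each row is a constant multiple of every other row — this is a multiplication table with the headers hidden.
Row 3 is 88/55 = 8/5 times row 1, so its entry in column 3 is 30 × 8/5 = 48.
Row 4 is 22/55 = 2/5 times row 1, so its entry in column 1 is 25 × 2/5 = 10.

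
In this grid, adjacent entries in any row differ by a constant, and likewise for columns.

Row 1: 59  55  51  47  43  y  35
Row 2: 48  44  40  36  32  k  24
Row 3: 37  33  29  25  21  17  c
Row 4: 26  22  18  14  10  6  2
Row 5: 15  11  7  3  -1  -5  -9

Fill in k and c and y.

k = 28, c = 13, y = 39

Along each row the entries change by -4 per step; down each column they change by -11.
Row 2: from 48 at column 1, stepping by -4 to column 6 gives 28.
Row 3: from 37 at column 1, stepping by -4 to column 7 gives 13.
Row 1: from 59 at column 1, stepping by -4 to column 6 gives 39.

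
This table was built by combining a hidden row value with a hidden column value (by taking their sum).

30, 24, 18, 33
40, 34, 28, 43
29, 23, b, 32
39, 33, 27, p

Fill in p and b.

p = 42, b = 17

The difference between any two rows is the same in every column — this is an addition table with the headers hidden.
Row 4 minus row 1 is 39 − 30 = 9, so its entry in column 4 is 33 + 9 = 42.
Row 3 minus row 1 is 29 − 30 = -1, so its entry in column 3 is 18 + (-1) = 17.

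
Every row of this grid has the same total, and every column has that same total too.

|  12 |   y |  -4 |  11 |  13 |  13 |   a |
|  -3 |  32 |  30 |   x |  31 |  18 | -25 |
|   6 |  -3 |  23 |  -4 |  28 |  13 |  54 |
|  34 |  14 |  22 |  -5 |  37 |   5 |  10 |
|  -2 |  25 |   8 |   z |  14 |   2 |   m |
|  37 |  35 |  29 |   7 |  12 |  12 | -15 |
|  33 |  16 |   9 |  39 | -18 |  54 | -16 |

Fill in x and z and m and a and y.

Rows 3 and 4 both sum to 117, so that's the common total.
Column 2 has 32 − 3 + 14 + 25 + 35 + 16 = 119; the blank must be 117 − 119 = -2.
Row 1 has 12 − 2 − 4 + 11 + 13 + 13 = 43; the blank must be 117 − 43 = 74.
Column 7 has 74 − 25 + 54 + 10 − 15 − 16 = 82; the blank must be 117 − 82 = 35.
Row 5 has -2 + 25 + 8 + 14 + 2 + 35 = 82; the blank must be 117 − 82 = 35.
Row 2 has -3 + 32 + 30 + 31 + 18 − 25 = 83; the blank must be 117 − 83 = 34.

x = 34, z = 35, m = 35, a = 74, y = -2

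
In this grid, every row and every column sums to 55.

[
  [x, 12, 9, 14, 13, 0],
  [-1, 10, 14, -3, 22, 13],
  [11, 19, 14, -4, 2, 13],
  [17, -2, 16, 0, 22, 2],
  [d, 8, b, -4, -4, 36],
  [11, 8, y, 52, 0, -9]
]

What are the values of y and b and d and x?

y = -7, b = 9, d = 10, x = 7

The known cells in row 1 total 48, leaving 55 − 48 = 7 for the blank.
The known cells in column 1 total 45, leaving 55 − 45 = 10 for the blank.
The known cells in row 5 total 46, leaving 55 − 46 = 9 for the blank.
The known cells in row 6 total 62, leaving 55 − 62 = -7 for the blank.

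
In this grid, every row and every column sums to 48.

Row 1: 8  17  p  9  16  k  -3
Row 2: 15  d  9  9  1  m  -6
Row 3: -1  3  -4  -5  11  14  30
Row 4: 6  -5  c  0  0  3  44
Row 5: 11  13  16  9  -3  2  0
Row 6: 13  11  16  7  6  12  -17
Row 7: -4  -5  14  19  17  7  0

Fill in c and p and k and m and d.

The known cells in column 2 total 34, leaving 48 − 34 = 14 for the blank.
The known cells in row 2 total 42, leaving 48 − 42 = 6 for the blank.
The known cells in column 6 total 44, leaving 48 − 44 = 4 for the blank.
The known cells in row 1 total 51, leaving 48 − 51 = -3 for the blank.
The known cells in row 4 total 48, leaving 48 − 48 = 0 for the blank.

c = 0, p = -3, k = 4, m = 6, d = 14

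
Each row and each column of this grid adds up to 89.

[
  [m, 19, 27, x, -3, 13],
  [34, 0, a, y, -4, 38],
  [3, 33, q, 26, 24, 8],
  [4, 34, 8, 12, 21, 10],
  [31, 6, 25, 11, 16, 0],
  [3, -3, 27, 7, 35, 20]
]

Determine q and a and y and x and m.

q = -5, a = 7, y = 14, x = 19, m = 14

Column 1: 34 + 3 + 4 + 31 + 3 = 75, so its missing entry is 89 − 75 = 14.
Row 1: 14 + 19 + 27 − 3 + 13 = 70, so its missing entry is 89 − 70 = 19.
Row 3: 3 + 33 + 26 + 24 + 8 = 94, so its missing entry is 89 − 94 = -5.
Column 3: 27 − 5 + 8 + 25 + 27 = 82, so its missing entry is 89 − 82 = 7.
Row 2: 34 + 0 + 7 − 4 + 38 = 75, so its missing entry is 89 − 75 = 14.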